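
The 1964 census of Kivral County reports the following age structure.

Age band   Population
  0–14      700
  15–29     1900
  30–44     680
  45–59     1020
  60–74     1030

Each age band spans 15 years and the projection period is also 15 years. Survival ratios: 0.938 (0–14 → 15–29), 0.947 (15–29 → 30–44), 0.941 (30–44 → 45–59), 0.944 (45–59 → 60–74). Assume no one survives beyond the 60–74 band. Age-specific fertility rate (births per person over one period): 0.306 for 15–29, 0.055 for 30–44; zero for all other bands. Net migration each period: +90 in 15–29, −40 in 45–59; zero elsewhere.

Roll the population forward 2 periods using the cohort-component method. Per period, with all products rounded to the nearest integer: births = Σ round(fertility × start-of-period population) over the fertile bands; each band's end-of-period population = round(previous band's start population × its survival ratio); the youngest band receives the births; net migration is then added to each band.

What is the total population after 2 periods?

3924

[period 1]
Births: 1900 × 0.306 = 581, 680 × 0.055 = 37 → total 618
15–29: 700 × 0.938 = 657
30–44: 1900 × 0.947 = 1799
45–59: 680 × 0.941 = 640
60–74: 1020 × 0.944 = 963
Net migration: 15–29 + 90 → 747; 45–59 − 40 → 600
→ [618, 747, 1799, 600, 963]
[period 2]
Births: 747 × 0.306 = 229, 1799 × 0.055 = 99 → total 328
15–29: 618 × 0.938 = 580
30–44: 747 × 0.947 = 707
45–59: 1799 × 0.941 = 1693
60–74: 600 × 0.944 = 566
Net migration: 15–29 + 90 → 670; 45–59 − 40 → 1653
→ [328, 670, 707, 1653, 566]
Total after period 2: 328 + 670 + 707 + 1653 + 566 = 3924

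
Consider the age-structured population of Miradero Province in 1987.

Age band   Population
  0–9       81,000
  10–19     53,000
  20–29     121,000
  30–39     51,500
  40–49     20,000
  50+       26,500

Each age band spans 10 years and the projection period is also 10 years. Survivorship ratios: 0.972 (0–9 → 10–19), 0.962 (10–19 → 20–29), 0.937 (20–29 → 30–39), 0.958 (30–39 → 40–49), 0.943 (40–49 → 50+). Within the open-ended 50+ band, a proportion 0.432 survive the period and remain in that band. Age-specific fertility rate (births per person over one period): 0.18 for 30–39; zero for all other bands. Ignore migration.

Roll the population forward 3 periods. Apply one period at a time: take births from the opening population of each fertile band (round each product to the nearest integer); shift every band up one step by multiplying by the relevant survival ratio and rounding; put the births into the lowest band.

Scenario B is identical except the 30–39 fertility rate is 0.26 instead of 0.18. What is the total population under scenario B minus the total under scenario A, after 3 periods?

Let band 1 be 0–9 through band 6 = 50+.
Period 1.
Births: 51500 × 0.18 = 9270
Band 2: 81000 × 0.972 = 78732
Band 3: 53000 × 0.962 = 50986
Band 4: 121000 × 0.937 = 113377
Band 5: 51500 × 0.958 = 49337
Band 6: 20000 × 0.943 + 26500 × 0.432 = 18860 + 11448 = 30308
Giving 9270 / 78732 / 50986 / 113377 / 49337 / 30308.
Period 2.
Births: 113377 × 0.18 = 20408
Band 2: 9270 × 0.972 = 9010
Band 3: 78732 × 0.962 = 75740
Band 4: 50986 × 0.937 = 47774
Band 5: 113377 × 0.958 = 108615
Band 6: 49337 × 0.943 + 30308 × 0.432 = 46525 + 13093 = 59618
Giving 20408 / 9010 / 75740 / 47774 / 108615 / 59618.
Period 3.
Births: 47774 × 0.18 = 8599
Band 2: 20408 × 0.972 = 19837
Band 3: 9010 × 0.962 = 8668
Band 4: 75740 × 0.937 = 70968
Band 5: 47774 × 0.958 = 45767
Band 6: 108615 × 0.943 + 59618 × 0.432 = 102424 + 25755 = 128179
Giving 8599 / 19837 / 8668 / 70968 / 45767 / 128179.
Scenario A total after 3 periods: 282018
Scenario B projection —
Period 1.
Births: 51500 × 0.26 = 13390
Band 2: 81000 × 0.972 = 78732
Band 3: 53000 × 0.962 = 50986
Band 4: 121000 × 0.937 = 113377
Band 5: 51500 × 0.958 = 49337
Band 6: 20000 × 0.943 + 26500 × 0.432 = 18860 + 11448 = 30308
Giving 13390 / 78732 / 50986 / 113377 / 49337 / 30308.
Period 2.
Births: 113377 × 0.26 = 29478
Band 2: 13390 × 0.972 = 13015
Band 3: 78732 × 0.962 = 75740
Band 4: 50986 × 0.937 = 47774
Band 5: 113377 × 0.958 = 108615
Band 6: 49337 × 0.943 + 30308 × 0.432 = 46525 + 13093 = 59618
Giving 29478 / 13015 / 75740 / 47774 / 108615 / 59618.
Period 3.
Births: 47774 × 0.26 = 12421
Band 2: 29478 × 0.972 = 28653
Band 3: 13015 × 0.962 = 12520
Band 4: 75740 × 0.937 = 70968
Band 5: 47774 × 0.958 = 45767
Band 6: 108615 × 0.943 + 59618 × 0.432 = 102424 + 25755 = 128179
Giving 12421 / 28653 / 12520 / 70968 / 45767 / 128179.
Scenario B total after 3 periods: 298508
Difference B − A = 298508 − 282018 = 16490

16490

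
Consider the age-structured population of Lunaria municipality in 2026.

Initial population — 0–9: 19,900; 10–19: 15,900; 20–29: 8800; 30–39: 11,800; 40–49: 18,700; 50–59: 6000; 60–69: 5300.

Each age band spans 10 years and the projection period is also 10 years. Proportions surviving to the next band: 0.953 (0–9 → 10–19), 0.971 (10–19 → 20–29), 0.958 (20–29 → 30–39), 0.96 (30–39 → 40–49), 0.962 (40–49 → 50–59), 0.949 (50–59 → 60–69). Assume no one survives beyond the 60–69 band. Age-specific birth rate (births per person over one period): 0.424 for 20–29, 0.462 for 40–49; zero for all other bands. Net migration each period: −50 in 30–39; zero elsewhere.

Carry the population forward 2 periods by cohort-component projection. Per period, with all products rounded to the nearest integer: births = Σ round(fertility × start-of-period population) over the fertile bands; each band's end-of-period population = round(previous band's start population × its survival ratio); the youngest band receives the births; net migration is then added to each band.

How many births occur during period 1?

Let group 1 be 0–9 through group 7 = 60–69.
— Period 1 —
Births: 8800 * 0.424 = 3731, 18700 * 0.462 = 8639 → 12370
Group 2: 19900 * 0.953 = 18965
Group 3: 15900 * 0.971 = 15439
Group 4: 8800 * 0.958 = 8430
Group 5: 11800 * 0.96 = 11328
Group 6: 18700 * 0.962 = 17989
Group 7: 6000 * 0.949 = 5694
Net migration: Group 4 − 50 → 8380
End of period: [12370, 18965, 15439, 8380, 11328, 17989, 5694]

12370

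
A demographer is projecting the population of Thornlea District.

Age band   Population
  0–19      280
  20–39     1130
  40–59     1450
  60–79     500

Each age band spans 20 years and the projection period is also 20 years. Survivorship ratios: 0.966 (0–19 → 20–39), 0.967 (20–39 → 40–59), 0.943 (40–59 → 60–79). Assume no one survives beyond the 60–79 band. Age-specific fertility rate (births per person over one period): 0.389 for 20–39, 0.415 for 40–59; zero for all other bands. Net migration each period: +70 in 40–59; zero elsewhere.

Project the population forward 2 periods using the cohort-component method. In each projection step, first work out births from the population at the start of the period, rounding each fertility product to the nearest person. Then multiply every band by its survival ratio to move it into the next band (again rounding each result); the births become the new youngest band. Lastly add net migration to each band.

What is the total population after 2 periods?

Let group 1 be 0–19 through group 4 = 60–79.
Period 1:
Births: 1130 * 0.389 = 440 ; 1450 * 0.415 = 602 → total 1042
Group 2: 280 * 0.966 = 270
Group 3: 1130 * 0.967 = 1093
Group 4: 1450 * 0.943 = 1367
Net migration: Group 3 + 70 → 1163
Population now: 0–19=1042, 20–39=270, 40–59=1163, 60–79=1367
Period 2:
Births: 270 * 0.389 = 105 ; 1163 * 0.415 = 483 → total 588
Group 2: 1042 * 0.966 = 1007
Group 3: 270 * 0.967 = 261
Group 4: 1163 * 0.943 = 1097
Net migration: Group 3 + 70 → 331
Population now: 0–19=588, 20–39=1007, 40–59=331, 60–79=1097
Total after period 2: 588 + 1007 + 331 + 1097 = 3023

3023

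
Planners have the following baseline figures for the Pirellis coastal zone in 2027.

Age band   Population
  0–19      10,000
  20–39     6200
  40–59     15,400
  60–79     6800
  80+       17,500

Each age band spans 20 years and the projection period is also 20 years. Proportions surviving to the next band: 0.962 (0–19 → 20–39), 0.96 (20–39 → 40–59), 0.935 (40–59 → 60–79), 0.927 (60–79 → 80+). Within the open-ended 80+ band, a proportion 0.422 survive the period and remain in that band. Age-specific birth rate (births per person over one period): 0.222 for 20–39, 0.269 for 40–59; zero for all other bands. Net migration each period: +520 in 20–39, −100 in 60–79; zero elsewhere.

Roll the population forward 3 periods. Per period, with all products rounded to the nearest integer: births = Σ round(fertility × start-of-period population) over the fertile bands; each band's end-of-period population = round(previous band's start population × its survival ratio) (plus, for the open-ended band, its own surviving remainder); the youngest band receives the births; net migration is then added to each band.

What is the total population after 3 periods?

35833

Call the groups 1 to 5, youngest first.
— Period 1 —
Births: 6200 * 0.222 = 1376  |  15400 * 0.269 = 4143 — total 5519
Group 2: 10000 * 0.962 = 9620
Group 3: 6200 * 0.96 = 5952
Group 4: 15400 * 0.935 = 14399
Group 5: 6800 * 0.927 + 17500 * 0.422 = 6304 + 7385 = 13689
Net migration: Group 2 + 520 → 10140; Group 4 − 100 → 14299
Population now: 0–19=5519, 20–39=10140, 40–59=5952, 60–79=14299, 80+=13689
— Period 2 —
Births: 10140 * 0.222 = 2251  |  5952 * 0.269 = 1601 — total 3852
Group 2: 5519 * 0.962 = 5309
Group 3: 10140 * 0.96 = 9734
Group 4: 5952 * 0.935 = 5565
Group 5: 14299 * 0.927 + 13689 * 0.422 = 13255 + 5777 = 19032
Net migration: Group 2 + 520 → 5829; Group 4 − 100 → 5465
Population now: 0–19=3852, 20–39=5829, 40–59=9734, 60–79=5465, 80+=19032
— Period 3 —
Births: 5829 * 0.222 = 1294  |  9734 * 0.269 = 2618 — total 3912
Group 2: 3852 * 0.962 = 3706
Group 3: 5829 * 0.96 = 5596
Group 4: 9734 * 0.935 = 9101
Group 5: 5465 * 0.927 + 19032 * 0.422 = 5066 + 8032 = 13098
Net migration: Group 2 + 520 → 4226; Group 4 − 100 → 9001
Population now: 0–19=3912, 20–39=4226, 40–59=5596, 60–79=9001, 80+=13098
Total after period 3: 3912 + 4226 + 5596 + 9001 + 13098 = 35833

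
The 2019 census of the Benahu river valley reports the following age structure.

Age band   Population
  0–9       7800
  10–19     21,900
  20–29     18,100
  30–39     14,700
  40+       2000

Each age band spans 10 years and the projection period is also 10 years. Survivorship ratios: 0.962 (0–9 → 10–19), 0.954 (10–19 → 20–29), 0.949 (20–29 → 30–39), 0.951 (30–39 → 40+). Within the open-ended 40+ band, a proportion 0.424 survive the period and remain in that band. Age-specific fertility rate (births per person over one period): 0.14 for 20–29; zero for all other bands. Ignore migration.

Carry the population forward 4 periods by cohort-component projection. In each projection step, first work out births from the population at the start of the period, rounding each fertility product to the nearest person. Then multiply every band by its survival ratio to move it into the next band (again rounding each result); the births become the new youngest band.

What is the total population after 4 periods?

24705

Let band 1 be 0–9 through band 5 = 40+.
Period 1:
Births: 18100 × 0.14 = 2534
Band 2: 7800 × 0.962 = 7504
Band 3: 21900 × 0.954 = 20893
Band 4: 18100 × 0.949 = 17177
Band 5: 14700 × 0.951 + 2000 × 0.424 = 13980 + 848 = 14828
End of period: [2534, 7504, 20893, 17177, 14828]
Period 2:
Births: 20893 × 0.14 = 2925
Band 2: 2534 × 0.962 = 2438
Band 3: 7504 × 0.954 = 7159
Band 4: 20893 × 0.949 = 19827
Band 5: 17177 × 0.951 + 14828 × 0.424 = 16335 + 6287 = 22622
End of period: [2925, 2438, 7159, 19827, 22622]
Period 3:
Births: 7159 × 0.14 = 1002
Band 2: 2925 × 0.962 = 2814
Band 3: 2438 × 0.954 = 2326
Band 4: 7159 × 0.949 = 6794
Band 5: 19827 × 0.951 + 22622 × 0.424 = 18855 + 9592 = 28447
End of period: [1002, 2814, 2326, 6794, 28447]
Period 4:
Births: 2326 × 0.14 = 326
Band 2: 1002 × 0.962 = 964
Band 3: 2814 × 0.954 = 2685
Band 4: 2326 × 0.949 = 2207
Band 5: 6794 × 0.951 + 28447 × 0.424 = 6461 + 12062 = 18523
End of period: [326, 964, 2685, 2207, 18523]
Total after period 4: 326 + 964 + 2685 + 2207 + 18523 = 24705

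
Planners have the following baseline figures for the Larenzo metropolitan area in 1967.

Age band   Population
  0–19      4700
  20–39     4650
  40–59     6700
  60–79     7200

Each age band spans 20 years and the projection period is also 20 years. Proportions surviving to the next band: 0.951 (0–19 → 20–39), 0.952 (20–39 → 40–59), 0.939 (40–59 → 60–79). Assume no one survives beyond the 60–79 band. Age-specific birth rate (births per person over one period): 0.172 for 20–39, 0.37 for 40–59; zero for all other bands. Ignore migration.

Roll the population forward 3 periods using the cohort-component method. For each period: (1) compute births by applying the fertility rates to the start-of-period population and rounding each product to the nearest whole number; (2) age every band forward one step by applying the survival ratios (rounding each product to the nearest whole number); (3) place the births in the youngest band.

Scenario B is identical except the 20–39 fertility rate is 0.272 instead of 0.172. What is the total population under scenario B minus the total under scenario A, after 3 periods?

Call the bands 1 to 4, youngest first.
After projecting period 1:
Births: 4650 × 0.172 = 800  |  6700 × 0.37 = 2479 → total 3279
Band 2: 4700 × 0.951 = 4470
Band 3: 4650 × 0.952 = 4427
Band 4: 6700 × 0.939 = 6291
End of period: [3279, 4470, 4427, 6291]
After projecting period 2:
Births: 4470 × 0.172 = 769  |  4427 × 0.37 = 1638 → total 2407
Band 2: 3279 × 0.951 = 3118
Band 3: 4470 × 0.952 = 4255
Band 4: 4427 × 0.939 = 4157
End of period: [2407, 3118, 4255, 4157]
After projecting period 3:
Births: 3118 × 0.172 = 536  |  4255 × 0.37 = 1574 → total 2110
Band 2: 2407 × 0.951 = 2289
Band 3: 3118 × 0.952 = 2968
Band 4: 4255 × 0.939 = 3995
End of period: [2110, 2289, 2968, 3995]
Scenario A total after 3 periods: 11362
Scenario B projection —
After projecting period 1:
Births: 4650 × 0.272 = 1265  |  6700 × 0.37 = 2479 → total 3744
Band 2: 4700 × 0.951 = 4470
Band 3: 4650 × 0.952 = 4427
Band 4: 6700 × 0.939 = 6291
End of period: [3744, 4470, 4427, 6291]
After projecting period 2:
Births: 4470 × 0.272 = 1216  |  4427 × 0.37 = 1638 → total 2854
Band 2: 3744 × 0.951 = 3561
Band 3: 4470 × 0.952 = 4255
Band 4: 4427 × 0.939 = 4157
End of period: [2854, 3561, 4255, 4157]
After projecting period 3:
Births: 3561 × 0.272 = 969  |  4255 × 0.37 = 1574 → total 2543
Band 2: 2854 × 0.951 = 2714
Band 3: 3561 × 0.952 = 3390
Band 4: 4255 × 0.939 = 3995
End of period: [2543, 2714, 3390, 3995]
Scenario B total after 3 periods: 12642
Difference B − A = 12642 − 11362 = 1280

1280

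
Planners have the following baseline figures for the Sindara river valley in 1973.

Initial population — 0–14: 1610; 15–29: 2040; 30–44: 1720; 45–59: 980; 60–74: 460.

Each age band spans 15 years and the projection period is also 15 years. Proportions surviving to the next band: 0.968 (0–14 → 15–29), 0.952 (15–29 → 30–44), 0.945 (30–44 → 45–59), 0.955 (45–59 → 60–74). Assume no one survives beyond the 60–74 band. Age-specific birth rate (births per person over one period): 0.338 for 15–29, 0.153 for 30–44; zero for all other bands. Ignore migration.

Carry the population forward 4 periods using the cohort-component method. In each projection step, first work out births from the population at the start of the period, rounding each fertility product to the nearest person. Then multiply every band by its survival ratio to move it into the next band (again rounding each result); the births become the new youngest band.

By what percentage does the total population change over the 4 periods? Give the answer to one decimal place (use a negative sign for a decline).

Period 1:
Births: 2040 × 0.338 = 690, 1720 × 0.153 = 263 → 953
15–29: 1610 × 0.968 = 1558
30–44: 2040 × 0.952 = 1942
45–59: 1720 × 0.945 = 1625
60–74: 980 × 0.955 = 936
Population now: 0–14=953, 15–29=1558, 30–44=1942, 45–59=1625, 60–74=936
Period 2:
Births: 1558 × 0.338 = 527, 1942 × 0.153 = 297 → 824
15–29: 953 × 0.968 = 923
30–44: 1558 × 0.952 = 1483
45–59: 1942 × 0.945 = 1835
60–74: 1625 × 0.955 = 1552
Population now: 0–14=824, 15–29=923, 30–44=1483, 45–59=1835, 60–74=1552
Period 3:
Births: 923 × 0.338 = 312, 1483 × 0.153 = 227 → 539
15–29: 824 × 0.968 = 798
30–44: 923 × 0.952 = 879
45–59: 1483 × 0.945 = 1401
60–74: 1835 × 0.955 = 1752
Population now: 0–14=539, 15–29=798, 30–44=879, 45–59=1401, 60–74=1752
Period 4:
Births: 798 × 0.338 = 270, 879 × 0.153 = 134 → 404
15–29: 539 × 0.968 = 522
30–44: 798 × 0.952 = 760
45–59: 879 × 0.945 = 831
60–74: 1401 × 0.955 = 1338
Population now: 0–14=404, 15–29=522, 30–44=760, 45–59=831, 60–74=1338
Total: 6810 → 3855; change = -2955; percentage change = -43.4%

-43.4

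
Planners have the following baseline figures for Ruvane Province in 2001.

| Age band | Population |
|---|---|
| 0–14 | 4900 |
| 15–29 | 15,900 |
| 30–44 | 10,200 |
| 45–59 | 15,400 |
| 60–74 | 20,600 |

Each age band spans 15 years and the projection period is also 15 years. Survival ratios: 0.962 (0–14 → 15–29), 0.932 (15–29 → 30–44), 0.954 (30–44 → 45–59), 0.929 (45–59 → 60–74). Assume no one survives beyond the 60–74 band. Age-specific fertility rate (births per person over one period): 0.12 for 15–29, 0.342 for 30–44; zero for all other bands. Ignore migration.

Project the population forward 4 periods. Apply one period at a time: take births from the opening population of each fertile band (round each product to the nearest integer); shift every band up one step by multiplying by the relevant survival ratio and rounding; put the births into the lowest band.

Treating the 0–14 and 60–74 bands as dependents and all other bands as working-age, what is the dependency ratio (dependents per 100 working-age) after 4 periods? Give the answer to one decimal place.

52.9

— Period 1 —
Births: 15900 × 0.12 = 1908, 10200 × 0.342 = 3488 → total 5396
15–29: 4900 × 0.962 = 4714
30–44: 15900 × 0.932 = 14819
45–59: 10200 × 0.954 = 9731
60–74: 15400 × 0.929 = 14307
End of period: [5396, 4714, 14819, 9731, 14307]
— Period 2 —
Births: 4714 × 0.12 = 566, 14819 × 0.342 = 5068 → total 5634
15–29: 5396 × 0.962 = 5191
30–44: 4714 × 0.932 = 4393
45–59: 14819 × 0.954 = 14137
60–74: 9731 × 0.929 = 9040
End of period: [5634, 5191, 4393, 14137, 9040]
— Period 3 —
Births: 5191 × 0.12 = 623, 4393 × 0.342 = 1502 → total 2125
15–29: 5634 × 0.962 = 5420
30–44: 5191 × 0.932 = 4838
45–59: 4393 × 0.954 = 4191
60–74: 14137 × 0.929 = 13133
End of period: [2125, 5420, 4838, 4191, 13133]
— Period 4 —
Births: 5420 × 0.12 = 650, 4838 × 0.342 = 1655 → total 2305
15–29: 2125 × 0.962 = 2044
30–44: 5420 × 0.932 = 5051
45–59: 4838 × 0.954 = 4615
60–74: 4191 × 0.929 = 3893
End of period: [2305, 2044, 5051, 4615, 3893]
Dependents (band 0–14 + band 60–74) = 2305 + 3893 = 6198; working-age = 11710; ratio = 6198/11710 × 100 = 52.9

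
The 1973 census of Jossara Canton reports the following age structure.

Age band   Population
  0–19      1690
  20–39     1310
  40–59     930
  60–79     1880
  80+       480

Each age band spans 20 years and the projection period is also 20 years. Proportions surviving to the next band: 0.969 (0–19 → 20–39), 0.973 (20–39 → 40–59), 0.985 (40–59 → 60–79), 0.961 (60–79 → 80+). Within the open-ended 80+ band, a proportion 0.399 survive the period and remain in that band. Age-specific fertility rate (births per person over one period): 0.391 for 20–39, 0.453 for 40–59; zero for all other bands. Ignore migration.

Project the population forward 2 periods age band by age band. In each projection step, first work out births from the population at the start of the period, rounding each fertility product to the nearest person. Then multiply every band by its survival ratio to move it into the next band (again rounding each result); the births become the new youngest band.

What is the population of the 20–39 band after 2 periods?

After projecting period 1:
Births: 1310 × 0.391 = 512, 930 × 0.453 = 421 — total 933
20–39: 1690 × 0.969 = 1638
40–59: 1310 × 0.973 = 1275
60–79: 930 × 0.985 = 916
80+: 1880 × 0.961 + 480 × 0.399 = 1807 + 192 = 1999
→ [933, 1638, 1275, 916, 1999]
After projecting period 2:
Births: 1638 × 0.391 = 640, 1275 × 0.453 = 578 — total 1218
20–39: 933 × 0.969 = 904
40–59: 1638 × 0.973 = 1594
60–79: 1275 × 0.985 = 1256
80+: 916 × 0.961 + 1999 × 0.399 = 880 + 798 = 1678
→ [1218, 904, 1594, 1256, 1678]

904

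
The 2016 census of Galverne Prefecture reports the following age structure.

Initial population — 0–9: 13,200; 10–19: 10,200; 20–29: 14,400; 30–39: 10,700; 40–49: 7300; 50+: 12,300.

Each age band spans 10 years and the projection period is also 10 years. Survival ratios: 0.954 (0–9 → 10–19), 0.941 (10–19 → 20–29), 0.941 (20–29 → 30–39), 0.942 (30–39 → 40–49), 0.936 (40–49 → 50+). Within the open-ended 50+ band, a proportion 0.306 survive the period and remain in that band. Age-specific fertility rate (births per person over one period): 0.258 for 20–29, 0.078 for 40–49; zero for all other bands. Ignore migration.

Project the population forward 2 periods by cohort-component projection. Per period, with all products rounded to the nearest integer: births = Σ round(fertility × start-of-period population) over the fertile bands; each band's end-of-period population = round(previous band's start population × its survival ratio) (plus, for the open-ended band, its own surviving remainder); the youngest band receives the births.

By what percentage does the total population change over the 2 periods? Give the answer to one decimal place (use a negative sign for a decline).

-21.2

[period 1]
Births: 14400 * 0.258 = 3715, 7300 * 0.078 = 569 → total 4284
10–19: 13200 * 0.954 = 12593
20–29: 10200 * 0.941 = 9598
30–39: 14400 * 0.941 = 13550
40–49: 10700 * 0.942 = 10079
50+: 7300 * 0.936 + 12300 * 0.306 = 6833 + 3764 = 10597
→ [4284, 12593, 9598, 13550, 10079, 10597]
[period 2]
Births: 9598 * 0.258 = 2476, 10079 * 0.078 = 786 → total 3262
10–19: 4284 * 0.954 = 4087
20–29: 12593 * 0.941 = 11850
30–39: 9598 * 0.941 = 9032
40–49: 13550 * 0.942 = 12764
50+: 10079 * 0.936 + 10597 * 0.306 = 9434 + 3243 = 12677
→ [3262, 4087, 11850, 9032, 12764, 12677]
Total: 68100 → 53672; change = -14428; percentage change = -21.2%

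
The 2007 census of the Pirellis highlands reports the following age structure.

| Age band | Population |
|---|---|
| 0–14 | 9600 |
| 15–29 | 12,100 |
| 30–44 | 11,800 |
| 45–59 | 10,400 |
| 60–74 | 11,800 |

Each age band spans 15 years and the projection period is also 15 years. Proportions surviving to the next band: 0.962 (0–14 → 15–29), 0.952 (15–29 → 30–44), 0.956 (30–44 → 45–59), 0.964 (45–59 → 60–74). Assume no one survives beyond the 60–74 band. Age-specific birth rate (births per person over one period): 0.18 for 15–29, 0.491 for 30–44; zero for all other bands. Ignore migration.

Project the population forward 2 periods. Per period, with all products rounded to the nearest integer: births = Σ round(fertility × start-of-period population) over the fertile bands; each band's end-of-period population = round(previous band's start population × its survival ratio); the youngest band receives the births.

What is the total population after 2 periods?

Let group 1 be 0–14 through group 5 = 60–74.
— Period 1 —
Births: 12100 * 0.18 = 2178  |  11800 * 0.491 = 5794 → 7972
Group 2: 9600 * 0.962 = 9235
Group 3: 12100 * 0.952 = 11519
Group 4: 11800 * 0.956 = 11281
Group 5: 10400 * 0.964 = 10026
Giving 7972 / 9235 / 11519 / 11281 / 10026.
— Period 2 —
Births: 9235 * 0.18 = 1662  |  11519 * 0.491 = 5656 → 7318
Group 2: 7972 * 0.962 = 7669
Group 3: 9235 * 0.952 = 8792
Group 4: 11519 * 0.956 = 11012
Group 5: 11281 * 0.964 = 10875
Giving 7318 / 7669 / 8792 / 11012 / 10875.
Total after period 2: 7318 + 7669 + 8792 + 11012 + 10875 = 45666

45666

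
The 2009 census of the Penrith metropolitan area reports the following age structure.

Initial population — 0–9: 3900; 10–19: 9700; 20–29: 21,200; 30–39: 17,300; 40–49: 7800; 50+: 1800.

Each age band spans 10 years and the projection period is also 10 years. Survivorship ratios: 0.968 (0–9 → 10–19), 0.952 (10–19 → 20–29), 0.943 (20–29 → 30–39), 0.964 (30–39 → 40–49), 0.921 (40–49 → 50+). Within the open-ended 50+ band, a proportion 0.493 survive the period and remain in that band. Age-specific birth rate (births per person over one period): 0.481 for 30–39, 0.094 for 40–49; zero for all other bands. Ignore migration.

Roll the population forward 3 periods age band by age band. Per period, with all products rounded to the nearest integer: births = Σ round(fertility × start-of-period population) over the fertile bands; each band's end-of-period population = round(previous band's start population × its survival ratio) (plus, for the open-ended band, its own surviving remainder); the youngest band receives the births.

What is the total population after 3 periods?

(Groups numbered youngest = 1 to oldest = 6.)
After projecting period 1:
Births: 17300 * 0.481 = 8321, 7800 * 0.094 = 733 — total 9054
Group 2: 3900 * 0.968 = 3775
Group 3: 9700 * 0.952 = 9234
Group 4: 21200 * 0.943 = 19992
Group 5: 17300 * 0.964 = 16677
Group 6: 7800 * 0.921 + 1800 * 0.493 = 7184 + 887 = 8071
Giving 9054 / 3775 / 9234 / 19992 / 16677 / 8071.
After projecting period 2:
Births: 19992 * 0.481 = 9616, 16677 * 0.094 = 1568 — total 11184
Group 2: 9054 * 0.968 = 8764
Group 3: 3775 * 0.952 = 3594
Group 4: 9234 * 0.943 = 8708
Group 5: 19992 * 0.964 = 19272
Group 6: 16677 * 0.921 + 8071 * 0.493 = 15360 + 3979 = 19339
Giving 11184 / 8764 / 3594 / 8708 / 19272 / 19339.
After projecting period 3:
Births: 8708 * 0.481 = 4189, 19272 * 0.094 = 1812 — total 6001
Group 2: 11184 * 0.968 = 10826
Group 3: 8764 * 0.952 = 8343
Group 4: 3594 * 0.943 = 3389
Group 5: 8708 * 0.964 = 8395
Group 6: 19272 * 0.921 + 19339 * 0.493 = 17750 + 9534 = 27284
Giving 6001 / 10826 / 8343 / 3389 / 8395 / 27284.
Total after period 3: 6001 + 10826 + 8343 + 3389 + 8395 + 27284 = 64238

64238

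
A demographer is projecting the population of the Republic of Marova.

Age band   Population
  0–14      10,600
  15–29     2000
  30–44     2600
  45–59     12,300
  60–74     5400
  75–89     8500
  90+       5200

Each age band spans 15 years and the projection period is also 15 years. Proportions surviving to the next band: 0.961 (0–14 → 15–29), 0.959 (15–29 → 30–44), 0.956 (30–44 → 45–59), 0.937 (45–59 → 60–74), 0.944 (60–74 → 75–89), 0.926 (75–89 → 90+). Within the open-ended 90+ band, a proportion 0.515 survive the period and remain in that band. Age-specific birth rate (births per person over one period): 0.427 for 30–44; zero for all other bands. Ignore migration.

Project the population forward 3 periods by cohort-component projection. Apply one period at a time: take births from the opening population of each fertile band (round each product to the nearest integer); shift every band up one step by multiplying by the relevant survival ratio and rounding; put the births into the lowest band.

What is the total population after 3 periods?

(Bands numbered youngest = 1 to oldest = 7.)
Period 1:
Births: 2600 × 0.427 = 1110
Band 2: 10600 × 0.961 = 10187
Band 3: 2000 × 0.959 = 1918
Band 4: 2600 × 0.956 = 2486
Band 5: 12300 × 0.937 = 11525
Band 6: 5400 × 0.944 = 5098
Band 7: 8500 × 0.926 + 5200 × 0.515 = 7871 + 2678 = 10549
Giving 1110 / 10187 / 1918 / 2486 / 11525 / 5098 / 10549.
Period 2:
Births: 1918 × 0.427 = 819
Band 2: 1110 × 0.961 = 1067
Band 3: 10187 × 0.959 = 9769
Band 4: 1918 × 0.956 = 1834
Band 5: 2486 × 0.937 = 2329
Band 6: 11525 × 0.944 = 10880
Band 7: 5098 × 0.926 + 10549 × 0.515 = 4721 + 5433 = 10154
Giving 819 / 1067 / 9769 / 1834 / 2329 / 10880 / 10154.
Period 3:
Births: 9769 × 0.427 = 4171
Band 2: 819 × 0.961 = 787
Band 3: 1067 × 0.959 = 1023
Band 4: 9769 × 0.956 = 9339
Band 5: 1834 × 0.937 = 1718
Band 6: 2329 × 0.944 = 2199
Band 7: 10880 × 0.926 + 10154 × 0.515 = 10075 + 5229 = 15304
Giving 4171 / 787 / 1023 / 9339 / 1718 / 2199 / 15304.
Total after period 3: 4171 + 787 + 1023 + 9339 + 1718 + 2199 + 15304 = 34541

34541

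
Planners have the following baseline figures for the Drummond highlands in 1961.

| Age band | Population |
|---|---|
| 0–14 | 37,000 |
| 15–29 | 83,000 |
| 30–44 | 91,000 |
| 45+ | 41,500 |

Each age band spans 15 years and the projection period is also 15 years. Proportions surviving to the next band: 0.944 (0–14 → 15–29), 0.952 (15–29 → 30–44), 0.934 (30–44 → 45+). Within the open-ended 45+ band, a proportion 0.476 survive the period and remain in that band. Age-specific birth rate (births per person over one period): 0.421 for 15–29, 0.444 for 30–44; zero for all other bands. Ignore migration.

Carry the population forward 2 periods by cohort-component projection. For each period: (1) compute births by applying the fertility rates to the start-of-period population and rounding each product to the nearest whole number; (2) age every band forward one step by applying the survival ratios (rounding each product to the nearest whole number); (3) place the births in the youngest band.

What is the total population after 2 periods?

277828

After projecting period 1:
Births: 83000 × 0.421 = 34943, 91000 × 0.444 = 40404 — total 75347
15–29: 37000 × 0.944 = 34928
30–44: 83000 × 0.952 = 79016
45+: 91000 × 0.934 + 41500 × 0.476 = 84994 + 19754 = 104748
End of period: [75347, 34928, 79016, 104748]
After projecting period 2:
Births: 34928 × 0.421 = 14705, 79016 × 0.444 = 35083 — total 49788
15–29: 75347 × 0.944 = 71128
30–44: 34928 × 0.952 = 33251
45+: 79016 × 0.934 + 104748 × 0.476 = 73801 + 49860 = 123661
End of period: [49788, 71128, 33251, 123661]
Total after period 2: 49788 + 71128 + 33251 + 123661 = 277828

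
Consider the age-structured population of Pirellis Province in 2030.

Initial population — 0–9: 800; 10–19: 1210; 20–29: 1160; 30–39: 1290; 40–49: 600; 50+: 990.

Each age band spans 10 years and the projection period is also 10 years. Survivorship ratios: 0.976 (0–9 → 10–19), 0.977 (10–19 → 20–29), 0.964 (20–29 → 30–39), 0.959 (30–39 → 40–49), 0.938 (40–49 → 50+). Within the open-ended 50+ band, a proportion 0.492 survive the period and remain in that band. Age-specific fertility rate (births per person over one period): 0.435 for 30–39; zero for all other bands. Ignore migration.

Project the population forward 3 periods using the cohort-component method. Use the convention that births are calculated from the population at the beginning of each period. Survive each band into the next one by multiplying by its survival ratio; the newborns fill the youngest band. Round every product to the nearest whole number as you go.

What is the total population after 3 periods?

5163

[period 1]
Births: 1290 × 0.435 = 561
10–19: 800 × 0.976 = 781
20–29: 1210 × 0.977 = 1182
30–39: 1160 × 0.964 = 1118
40–49: 1290 × 0.959 = 1237
50+: 600 × 0.938 + 990 × 0.492 = 563 + 487 = 1050
→ [561, 781, 1182, 1118, 1237, 1050]
[period 2]
Births: 1118 × 0.435 = 486
10–19: 561 × 0.976 = 548
20–29: 781 × 0.977 = 763
30–39: 1182 × 0.964 = 1139
40–49: 1118 × 0.959 = 1072
50+: 1237 × 0.938 + 1050 × 0.492 = 1160 + 517 = 1677
→ [486, 548, 763, 1139, 1072, 1677]
[period 3]
Births: 1139 × 0.435 = 495
10–19: 486 × 0.976 = 474
20–29: 548 × 0.977 = 535
30–39: 763 × 0.964 = 736
40–49: 1139 × 0.959 = 1092
50+: 1072 × 0.938 + 1677 × 0.492 = 1006 + 825 = 1831
→ [495, 474, 535, 736, 1092, 1831]
Total after period 3: 495 + 474 + 535 + 736 + 1092 + 1831 = 5163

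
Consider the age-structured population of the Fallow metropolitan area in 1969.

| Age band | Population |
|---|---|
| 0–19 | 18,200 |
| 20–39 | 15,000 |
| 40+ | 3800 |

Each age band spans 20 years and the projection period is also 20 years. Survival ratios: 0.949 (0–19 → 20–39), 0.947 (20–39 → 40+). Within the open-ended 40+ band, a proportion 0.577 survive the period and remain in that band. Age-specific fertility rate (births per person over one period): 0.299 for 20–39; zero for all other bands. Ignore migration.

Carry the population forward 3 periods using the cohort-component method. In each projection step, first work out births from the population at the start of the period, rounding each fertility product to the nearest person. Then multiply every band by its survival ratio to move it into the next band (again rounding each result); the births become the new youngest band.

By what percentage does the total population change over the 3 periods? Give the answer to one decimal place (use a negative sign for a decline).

-32.2

[period 1]
Births: 15000 × 0.299 = 4485
20–39: 18200 × 0.949 = 17272
40+: 15000 × 0.947 + 3800 × 0.577 = 14205 + 2193 = 16398
End of period: [4485, 17272, 16398]
[period 2]
Births: 17272 × 0.299 = 5164
20–39: 4485 × 0.949 = 4256
40+: 17272 × 0.947 + 16398 × 0.577 = 16357 + 9462 = 25819
End of period: [5164, 4256, 25819]
[period 3]
Births: 4256 × 0.299 = 1273
20–39: 5164 × 0.949 = 4901
40+: 4256 × 0.947 + 25819 × 0.577 = 4030 + 14898 = 18928
End of period: [1273, 4901, 18928]
Total: 37000 → 25102; change = -11898; percentage change = -32.2%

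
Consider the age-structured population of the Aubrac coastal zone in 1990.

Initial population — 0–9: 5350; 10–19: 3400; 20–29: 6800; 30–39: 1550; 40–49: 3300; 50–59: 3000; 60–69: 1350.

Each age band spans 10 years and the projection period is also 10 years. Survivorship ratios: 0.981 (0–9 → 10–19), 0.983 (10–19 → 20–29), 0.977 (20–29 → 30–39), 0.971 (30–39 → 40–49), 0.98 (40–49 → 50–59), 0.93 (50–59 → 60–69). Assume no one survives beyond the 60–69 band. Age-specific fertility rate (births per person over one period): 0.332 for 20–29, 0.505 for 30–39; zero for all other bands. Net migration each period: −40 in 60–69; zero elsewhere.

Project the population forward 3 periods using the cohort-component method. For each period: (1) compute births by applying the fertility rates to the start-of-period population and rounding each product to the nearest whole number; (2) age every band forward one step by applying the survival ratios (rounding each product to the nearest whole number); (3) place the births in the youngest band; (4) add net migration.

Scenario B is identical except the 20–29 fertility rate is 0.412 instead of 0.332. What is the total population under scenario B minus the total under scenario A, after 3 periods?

1200

Period 1:
Births: 6800 * 0.332 = 2258  |  1550 * 0.505 = 783 ⇒ total 3041
10–19: 5350 * 0.981 = 5248
20–29: 3400 * 0.983 = 3342
30–39: 6800 * 0.977 = 6644
40–49: 1550 * 0.971 = 1505
50–59: 3300 * 0.98 = 3234
60–69: 3000 * 0.93 = 2790
Net migration: 60–69 − 40 → 2750
→ [3041, 5248, 3342, 6644, 1505, 3234, 2750]
Period 2:
Births: 3342 * 0.332 = 1110  |  6644 * 0.505 = 3355 ⇒ total 4465
10–19: 3041 * 0.981 = 2983
20–29: 5248 * 0.983 = 5159
30–39: 3342 * 0.977 = 3265
40–49: 6644 * 0.971 = 6451
50–59: 1505 * 0.98 = 1475
60–69: 3234 * 0.93 = 3008
Net migration: 60–69 − 40 → 2968
→ [4465, 2983, 5159, 3265, 6451, 1475, 2968]
Period 3:
Births: 5159 * 0.332 = 1713  |  3265 * 0.505 = 1649 ⇒ total 3362
10–19: 4465 * 0.981 = 4380
20–29: 2983 * 0.983 = 2932
30–39: 5159 * 0.977 = 5040
40–49: 3265 * 0.971 = 3170
50–59: 6451 * 0.98 = 6322
60–69: 1475 * 0.93 = 1372
Net migration: 60–69 − 40 → 1332
→ [3362, 4380, 2932, 5040, 3170, 6322, 1332]
Scenario A total after 3 periods: 26538
Scenario B projection —
Period 1:
Births: 6800 * 0.412 = 2802  |  1550 * 0.505 = 783 ⇒ total 3585
10–19: 5350 * 0.981 = 5248
20–29: 3400 * 0.983 = 3342
30–39: 6800 * 0.977 = 6644
40–49: 1550 * 0.971 = 1505
50–59: 3300 * 0.98 = 3234
60–69: 3000 * 0.93 = 2790
Net migration: 60–69 − 40 → 2750
→ [3585, 5248, 3342, 6644, 1505, 3234, 2750]
Period 2:
Births: 3342 * 0.412 = 1377  |  6644 * 0.505 = 3355 ⇒ total 4732
10–19: 3585 * 0.981 = 3517
20–29: 5248 * 0.983 = 5159
30–39: 3342 * 0.977 = 3265
40–49: 6644 * 0.971 = 6451
50–59: 1505 * 0.98 = 1475
60–69: 3234 * 0.93 = 3008
Net migration: 60–69 − 40 → 2968
→ [4732, 3517, 5159, 3265, 6451, 1475, 2968]
Period 3:
Births: 5159 * 0.412 = 2126  |  3265 * 0.505 = 1649 ⇒ total 3775
10–19: 4732 * 0.981 = 4642
20–29: 3517 * 0.983 = 3457
30–39: 5159 * 0.977 = 5040
40–49: 3265 * 0.971 = 3170
50–59: 6451 * 0.98 = 6322
60–69: 1475 * 0.93 = 1372
Net migration: 60–69 − 40 → 1332
→ [3775, 4642, 3457, 5040, 3170, 6322, 1332]
Scenario B total after 3 periods: 27738
Difference B − A = 27738 − 26538 = 1200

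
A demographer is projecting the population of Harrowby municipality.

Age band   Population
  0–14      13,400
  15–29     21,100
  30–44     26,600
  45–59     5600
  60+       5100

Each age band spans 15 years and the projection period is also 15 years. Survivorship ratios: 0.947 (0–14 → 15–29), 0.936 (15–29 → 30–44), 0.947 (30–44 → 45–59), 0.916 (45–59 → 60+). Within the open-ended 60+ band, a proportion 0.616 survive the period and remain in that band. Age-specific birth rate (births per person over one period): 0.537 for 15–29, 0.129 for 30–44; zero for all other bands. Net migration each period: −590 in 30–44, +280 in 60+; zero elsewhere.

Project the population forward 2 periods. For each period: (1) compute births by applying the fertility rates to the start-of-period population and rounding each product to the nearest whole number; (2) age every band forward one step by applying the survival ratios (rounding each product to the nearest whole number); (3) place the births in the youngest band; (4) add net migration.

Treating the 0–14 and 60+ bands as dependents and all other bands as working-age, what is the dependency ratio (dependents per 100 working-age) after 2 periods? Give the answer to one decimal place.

Let group 1 be 0–14 through group 5 = 60+.
Period 1:
Births: 21100 × 0.537 = 11331 ; 26600 × 0.129 = 3431 → total 14762
Group 2: 13400 × 0.947 = 12690
Group 3: 21100 × 0.936 = 19750
Group 4: 26600 × 0.947 = 25190
Group 5: 5600 × 0.916 + 5100 × 0.616 = 5130 + 3142 = 8272
Net migration: Group 3 − 590 → 19160; Group 5 + 280 → 8552
Giving 14762 / 12690 / 19160 / 25190 / 8552.
Period 2:
Births: 12690 × 0.537 = 6815 ; 19160 × 0.129 = 2472 → total 9287
Group 2: 14762 × 0.947 = 13980
Group 3: 12690 × 0.936 = 11878
Group 4: 19160 × 0.947 = 18145
Group 5: 25190 × 0.916 + 8552 × 0.616 = 23074 + 5268 = 28342
Net migration: Group 3 − 590 → 11288; Group 5 + 280 → 28622
Giving 9287 / 13980 / 11288 / 18145 / 28622.
Dependents (band 0–14 + band 60+) = 9287 + 28622 = 37909; working-age = 43413; ratio = 37909/43413 × 100 = 87.3

87.3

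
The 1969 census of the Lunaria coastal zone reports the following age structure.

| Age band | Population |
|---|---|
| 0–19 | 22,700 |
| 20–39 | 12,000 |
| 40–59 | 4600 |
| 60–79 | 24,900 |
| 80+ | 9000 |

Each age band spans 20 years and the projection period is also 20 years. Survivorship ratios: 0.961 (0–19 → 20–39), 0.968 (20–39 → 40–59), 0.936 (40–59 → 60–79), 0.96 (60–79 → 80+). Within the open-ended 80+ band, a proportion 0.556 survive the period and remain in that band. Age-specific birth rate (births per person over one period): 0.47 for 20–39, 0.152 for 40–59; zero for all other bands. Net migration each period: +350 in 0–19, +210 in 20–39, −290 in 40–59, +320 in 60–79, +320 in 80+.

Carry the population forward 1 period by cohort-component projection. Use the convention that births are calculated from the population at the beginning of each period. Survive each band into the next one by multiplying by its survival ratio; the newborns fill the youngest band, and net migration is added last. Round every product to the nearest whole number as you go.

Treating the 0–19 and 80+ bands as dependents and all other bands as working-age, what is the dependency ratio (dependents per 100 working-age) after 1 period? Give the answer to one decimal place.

(Bands numbered youngest = 1 to oldest = 5.)
Period 1:
Births: 12000 * 0.47 = 5640  |  4600 * 0.152 = 699 — total 6339
Band 2: 22700 * 0.961 = 21815
Band 3: 12000 * 0.968 = 11616
Band 4: 4600 * 0.936 = 4306
Band 5: 24900 * 0.96 + 9000 * 0.556 = 23904 + 5004 = 28908
Net migration: Band 1 + 350 → 6689; Band 2 + 210 → 22025; Band 3 − 290 → 11326; Band 4 + 320 → 4626; Band 5 + 320 → 29228
Population now: 0–19=6689, 20–39=22025, 40–59=11326, 60–79=4626, 80+=29228
Dependents (band 0–19 + band 80+) = 6689 + 29228 = 35917; working-age = 37977; ratio = 35917/37977 × 100 = 94.6

94.6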